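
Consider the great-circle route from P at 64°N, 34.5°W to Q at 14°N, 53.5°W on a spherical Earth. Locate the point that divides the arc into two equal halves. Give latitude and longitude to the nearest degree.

Convert each endpoint to a unit vector on the sphere (x = cos φ cos λ, y = cos φ sin λ, z = sin φ).
The central angle between the endpoints is δ = arccos(p₁·p₂) ≈ 0.903 rad (51.7°).
Interpolate at f = 1/2 with slerp weights a = sin((1−f)δ)/sin δ ≈ 0.556, b = sin(fδ)/sin δ ≈ 0.556.
p = a·p₁ + b·p₂ ≈ (0.521, -0.571, 0.634); φ = arcsin(p_z) ≈ 39.33°, λ = atan2(p_y, p_x) ≈ -47.62°.

≈ 39°N, 48°W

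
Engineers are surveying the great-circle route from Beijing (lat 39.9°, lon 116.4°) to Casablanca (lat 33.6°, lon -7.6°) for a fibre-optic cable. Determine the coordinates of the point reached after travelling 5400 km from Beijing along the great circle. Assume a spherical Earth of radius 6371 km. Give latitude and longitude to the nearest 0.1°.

≈ lat 57.2°, lon 43.6°

Convert each endpoint to a unit vector on the sphere (x = cos φ cos λ, y = cos φ sin λ, z = sin φ).
The central angle between the endpoints is δ = arccos(p₁·p₂) ≈ 1.573 rad (90.1°). The total great-circle distance is δ·R ≈ 1.573 × 6371 ≈ 10022 km, so the target fraction is f = 5400/10022 ≈ 0.539.
Interpolate at f ≈ 0.539 with slerp weights a = sin((1−f)δ)/sin δ ≈ 0.664, b = sin(fδ)/sin δ ≈ 0.750.
p = a·p₁ + b·p₂ ≈ (0.393, 0.373, 0.841); φ = arcsin(p_z) ≈ 57.19°, λ = atan2(p_y, p_x) ≈ 43.56°.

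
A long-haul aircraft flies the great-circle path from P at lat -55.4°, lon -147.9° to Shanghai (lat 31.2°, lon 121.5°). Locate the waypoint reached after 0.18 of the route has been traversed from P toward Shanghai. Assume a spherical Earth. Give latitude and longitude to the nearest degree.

The haversine formula gives a central angle δ ≈ 2.017 rad (115.6°) between the endpoints.
Interpolate at f = 0.18 with slerp weights a = sin((1−f)δ)/sin δ ≈ 1.105, b = sin(fδ)/sin δ ≈ 0.394.
p = a·p₁ + b·p₂ ≈ (-0.707, -0.046, -0.705); φ = arcsin(p_z) ≈ -44.86°, λ = atan2(p_y, p_x) ≈ -176.26°.

≈ lat -45°, lon -176°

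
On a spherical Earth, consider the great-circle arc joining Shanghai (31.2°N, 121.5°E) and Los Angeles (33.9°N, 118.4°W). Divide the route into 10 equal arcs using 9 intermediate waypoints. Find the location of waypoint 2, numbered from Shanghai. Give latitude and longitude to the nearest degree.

Write both endpoints as unit vectors p₁, p₂ with components (cos φ cos λ, cos φ sin λ, sin φ).
The central angle between the endpoints is δ = arccos(p₁·p₂) ≈ 1.638 rad (93.8°).
Interpolate at f = 2/10 with slerp weights a = sin((1−f)δ)/sin δ ≈ 0.968, b = sin(fδ)/sin δ ≈ 0.322.
p = a·p₁ + b·p₂ ≈ (-0.560, 0.471, 0.682); φ = arcsin(p_z) ≈ 42.97°, λ = atan2(p_y, p_x) ≈ 139.95°.

≈ 43°N, 140°E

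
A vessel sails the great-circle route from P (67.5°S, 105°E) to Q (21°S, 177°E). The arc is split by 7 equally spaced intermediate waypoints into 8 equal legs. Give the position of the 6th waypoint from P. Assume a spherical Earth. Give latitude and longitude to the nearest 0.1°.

≈ (35.4°S, 169.1°E)

Convert each endpoint to a unit vector on the sphere (x = cos φ cos λ, y = cos φ sin λ, z = sin φ).
The central angle between the endpoints is δ = arccos(p₁·p₂) ≈ 1.114 rad (63.8°).
Interpolate at f = 6/8 with slerp weights a = sin((1−f)δ)/sin δ ≈ 0.306, b = sin(fδ)/sin δ ≈ 0.826.
p = a·p₁ + b·p₂ ≈ (-0.801, 0.154, -0.579); φ = arcsin(p_z) ≈ -35.39°, λ = atan2(p_y, p_x) ≈ 169.14°.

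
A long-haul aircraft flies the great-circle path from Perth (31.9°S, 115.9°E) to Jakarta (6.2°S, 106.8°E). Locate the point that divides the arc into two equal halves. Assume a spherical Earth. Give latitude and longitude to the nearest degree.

≈ 19°S, 111°E

Write both endpoints as unit vectors p₁, p₂ with components (cos φ cos λ, cos φ sin λ, sin φ).
The central angle between the endpoints is δ = arccos(p₁·p₂) ≈ 0.472 rad (27.1°).
Interpolate at f = 1/2 with slerp weights a = sin((1−f)δ)/sin δ ≈ 0.514, b = sin(fδ)/sin δ ≈ 0.514.
p = a·p₁ + b·p₂ ≈ (-0.338, 0.882, -0.327); φ = arcsin(p_z) ≈ -19.11°, λ = atan2(p_y, p_x) ≈ 110.99°.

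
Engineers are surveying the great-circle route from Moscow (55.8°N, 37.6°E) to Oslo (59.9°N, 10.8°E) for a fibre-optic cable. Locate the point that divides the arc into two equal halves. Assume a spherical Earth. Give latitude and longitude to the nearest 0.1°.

≈ 58.6°N, 25.0°E

Write both endpoints as unit vectors p₁, p₂ with components (cos φ cos λ, cos φ sin λ, sin φ).
The central angle between the endpoints is δ = arccos(p₁·p₂) ≈ 0.257 rad (14.7°).
Interpolate at f = 1/2 with slerp weights a = sin((1−f)δ)/sin δ ≈ 0.504, b = sin(fδ)/sin δ ≈ 0.504.
p = a·p₁ + b·p₂ ≈ (0.473, 0.220, 0.853); φ = arcsin(p_z) ≈ 58.56°, λ = atan2(p_y, p_x) ≈ 24.98°.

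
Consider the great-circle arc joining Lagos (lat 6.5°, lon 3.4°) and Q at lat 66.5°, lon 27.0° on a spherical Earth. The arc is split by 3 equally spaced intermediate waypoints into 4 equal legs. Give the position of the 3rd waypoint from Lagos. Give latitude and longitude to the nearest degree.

≈ lat 52°, lon 16°

The haversine formula gives a central angle δ ≈ 1.085 rad (62.2°) between the endpoints.
Interpolate at f = 3/4 with slerp weights a = sin((1−f)δ)/sin δ ≈ 0.303, b = sin(fδ)/sin δ ≈ 0.822.
p = a·p₁ + b·p₂ ≈ (0.593, 0.167, 0.788); φ = arcsin(p_z) ≈ 52.01°, λ = atan2(p_y, p_x) ≈ 15.71°.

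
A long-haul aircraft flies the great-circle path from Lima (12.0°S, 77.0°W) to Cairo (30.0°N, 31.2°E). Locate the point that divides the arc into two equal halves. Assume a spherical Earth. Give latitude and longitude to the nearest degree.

Convert each endpoint to a unit vector on the sphere (x = cos φ cos λ, y = cos φ sin λ, z = sin φ).
The central angle between the endpoints is δ = arccos(p₁·p₂) ≈ 1.948 rad (111.6°).
Interpolate at f = 1/2 with slerp weights a = sin((1−f)δ)/sin δ ≈ 0.890, b = sin(fδ)/sin δ ≈ 0.890.
p = a·p₁ + b·p₂ ≈ (0.855, -0.449, 0.260); φ = arcsin(p_z) ≈ 15.06°, λ = atan2(p_y, p_x) ≈ -27.70°.

≈ 15°N, 28°W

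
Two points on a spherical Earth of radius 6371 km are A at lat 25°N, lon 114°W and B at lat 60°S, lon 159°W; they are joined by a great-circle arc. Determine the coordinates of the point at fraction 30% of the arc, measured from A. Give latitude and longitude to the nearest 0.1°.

≈ lat 1.2°S, lon 123.5°W

Write both endpoints as unit vectors p₁, p₂ with components (cos φ cos λ, cos φ sin λ, sin φ).
The central angle between the endpoints is δ = arccos(p₁·p₂) ≈ 1.616 rad (92.6°).
Interpolate at f = 0.30 with slerp weights a = sin((1−f)δ)/sin δ ≈ 0.906, b = sin(fδ)/sin δ ≈ 0.467.
p = a·p₁ + b·p₂ ≈ (-0.552, -0.834, -0.021); φ = arcsin(p_z) ≈ -1.22°, λ = atan2(p_y, p_x) ≈ -123.50°.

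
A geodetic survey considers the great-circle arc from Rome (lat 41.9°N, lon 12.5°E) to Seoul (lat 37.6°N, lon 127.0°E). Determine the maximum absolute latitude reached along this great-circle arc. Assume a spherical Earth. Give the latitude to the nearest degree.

The great circle lies in the plane with unit normal n̂ = (p₁ × p₂)/|p₁ × p₂|.
Here n̂_z ≈ +0.544; the vertex latitude is φ_max = arccos|n̂_z| ≈ 57.1°.
Check via Clairaut: cos φ_max = |cos φ₁| · sin C = cos(41.9°)·sin(46.9°) ≈ 0.544, again giving ≈ 57.1°.

≈ 57°N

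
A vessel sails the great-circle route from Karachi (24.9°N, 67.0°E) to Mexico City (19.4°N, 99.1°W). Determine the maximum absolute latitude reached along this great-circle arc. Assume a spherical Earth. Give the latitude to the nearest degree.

The great circle lies in the plane with unit normal n̂ = (p₁ × p₂)/|p₁ × p₂|.
Here n̂_z ≈ -0.284; the vertex latitude is φ_max = arccos|n̂_z| ≈ 73.5°.
Check via Clairaut: cos φ_max = |cos φ₁| · sin C = cos(24.9°)·sin(18.3°) ≈ 0.284, again giving ≈ 73.5°.

≈ 73°N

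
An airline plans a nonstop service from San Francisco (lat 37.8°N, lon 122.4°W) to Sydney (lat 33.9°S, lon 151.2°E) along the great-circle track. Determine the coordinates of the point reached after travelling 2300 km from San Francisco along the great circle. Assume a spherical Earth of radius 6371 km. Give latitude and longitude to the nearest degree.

≈ lat 26°N, lon 142°W

Convert each endpoint to a unit vector on the sphere (x = cos φ cos λ, y = cos φ sin λ, z = sin φ).
The central angle between the endpoints is δ = arccos(p₁·p₂) ≈ 1.876 rad (107.5°). The total great-circle distance is δ·R ≈ 1.876 × 6371 ≈ 11953 km, so the target fraction is f = 2300/11953 ≈ 0.192.
Interpolate at f ≈ 0.192 with slerp weights a = sin((1−f)δ)/sin δ ≈ 1.047, b = sin(fδ)/sin δ ≈ 0.370.
p = a·p₁ + b·p₂ ≈ (-0.713, -0.550, 0.435); φ = arcsin(p_z) ≈ 25.79°, λ = atan2(p_y, p_x) ≈ -142.32°.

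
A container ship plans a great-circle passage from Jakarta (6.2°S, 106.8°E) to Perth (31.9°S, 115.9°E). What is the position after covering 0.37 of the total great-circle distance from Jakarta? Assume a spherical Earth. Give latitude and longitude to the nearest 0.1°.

≈ (15.8°S, 109.9°E)

Write both endpoints as unit vectors p₁, p₂ with components (cos φ cos λ, cos φ sin λ, sin φ).
The central angle between the endpoints is δ = arccos(p₁·p₂) ≈ 0.472 rad (27.1°).
Interpolate at f = 0.37 with slerp weights a = sin((1−f)δ)/sin δ ≈ 0.644, b = sin(fδ)/sin δ ≈ 0.382.
p = a·p₁ + b·p₂ ≈ (-0.327, 0.905, -0.272); φ = arcsin(p_z) ≈ -15.76°, λ = atan2(p_y, p_x) ≈ 109.86°.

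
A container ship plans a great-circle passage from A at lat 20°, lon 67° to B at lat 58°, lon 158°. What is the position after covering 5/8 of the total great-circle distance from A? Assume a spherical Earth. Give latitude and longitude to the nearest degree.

≈ lat 53°, lon 109°

The haversine formula gives a central angle δ ≈ 1.286 rad (73.7°) between the endpoints.
Interpolate at f = 5/8 with slerp weights a = sin((1−f)δ)/sin δ ≈ 0.483, b = sin(fδ)/sin δ ≈ 0.750.
p = a·p₁ + b·p₂ ≈ (-0.191, 0.567, 0.801); φ = arcsin(p_z) ≈ 53.26°, λ = atan2(p_y, p_x) ≈ 108.63°.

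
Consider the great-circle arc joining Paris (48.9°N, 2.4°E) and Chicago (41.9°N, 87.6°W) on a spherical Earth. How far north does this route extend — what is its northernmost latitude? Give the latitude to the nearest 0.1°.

≈ 55.5°N

The great circle lies in the plane with unit normal n̂ = (p₁ × p₂)/|p₁ × p₂|.
Here n̂_z ≈ -0.566; the vertex latitude is φ_max = arccos|n̂_z| ≈ 55.5°.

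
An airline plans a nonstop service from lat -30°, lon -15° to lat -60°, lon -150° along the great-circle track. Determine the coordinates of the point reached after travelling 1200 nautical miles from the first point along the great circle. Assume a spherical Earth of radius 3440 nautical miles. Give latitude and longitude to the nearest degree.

≈ lat -48°, lon -26°

Write both endpoints as unit vectors p₁, p₂ with components (cos φ cos λ, cos φ sin λ, sin φ).
The central angle between the endpoints is δ = arccos(p₁·p₂) ≈ 1.444 rad (82.7°). The total great-circle distance is δ·R ≈ 1.444 × 3440 ≈ 4966 nmi, so the target fraction is f = 1200/4966 ≈ 0.242.
Interpolate at f ≈ 0.242 with slerp weights a = sin((1−f)δ)/sin δ ≈ 0.896, b = sin(fδ)/sin δ ≈ 0.345.
p = a·p₁ + b·p₂ ≈ (0.600, -0.287, -0.746); φ = arcsin(p_z) ≈ -48.28°, λ = atan2(p_y, p_x) ≈ -25.55°.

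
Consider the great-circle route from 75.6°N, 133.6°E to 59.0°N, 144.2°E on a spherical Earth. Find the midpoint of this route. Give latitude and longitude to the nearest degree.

Write both endpoints as unit vectors p₁, p₂ with components (cos φ cos λ, cos φ sin λ, sin φ).
The central angle between the endpoints is δ = arccos(p₁·p₂) ≈ 0.297 rad (17.0°).
Interpolate at f = 1/2 with slerp weights a = sin((1−f)δ)/sin δ ≈ 0.506, b = sin(fδ)/sin δ ≈ 0.506.
p = a·p₁ + b·p₂ ≈ (-0.298, 0.243, 0.923); φ = arcsin(p_z) ≈ 67.38°, λ = atan2(p_y, p_x) ≈ 140.75°.

≈ 67°N, 141°E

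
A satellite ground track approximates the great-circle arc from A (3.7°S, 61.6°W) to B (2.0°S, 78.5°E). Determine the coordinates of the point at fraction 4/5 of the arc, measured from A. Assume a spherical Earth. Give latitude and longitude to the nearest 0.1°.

Write both endpoints as unit vectors p₁, p₂ with components (cos φ cos λ, cos φ sin λ, sin φ).
The central angle between the endpoints is δ = arccos(p₁·p₂) ≈ 2.439 rad (139.7°).
Interpolate at f = 4/5 with slerp weights a = sin((1−f)δ)/sin δ ≈ 0.725, b = sin(fδ)/sin δ ≈ 1.436.
p = a·p₁ + b·p₂ ≈ (0.630, 0.770, -0.097); φ = arcsin(p_z) ≈ -5.56°, λ = atan2(p_y, p_x) ≈ 50.72°.

≈ (5.6°S, 50.7°E)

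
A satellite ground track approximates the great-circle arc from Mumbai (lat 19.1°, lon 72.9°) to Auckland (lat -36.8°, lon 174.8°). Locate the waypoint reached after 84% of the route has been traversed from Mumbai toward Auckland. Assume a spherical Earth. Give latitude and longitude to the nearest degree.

≈ lat -32°, lon 154°

Write both endpoints as unit vectors p₁, p₂ with components (cos φ cos λ, cos φ sin λ, sin φ).
The central angle between the endpoints is δ = arccos(p₁·p₂) ≈ 1.931 rad (110.6°).
Interpolate at f = 0.84 with slerp weights a = sin((1−f)δ)/sin δ ≈ 0.325, b = sin(fδ)/sin δ ≈ 1.067.
p = a·p₁ + b·p₂ ≈ (-0.761, 0.371, -0.533); φ = arcsin(p_z) ≈ -32.20°, λ = atan2(p_y, p_x) ≈ 154.01°.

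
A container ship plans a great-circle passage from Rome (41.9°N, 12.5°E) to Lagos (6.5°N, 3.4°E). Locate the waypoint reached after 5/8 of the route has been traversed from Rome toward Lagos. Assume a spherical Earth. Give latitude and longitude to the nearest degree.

Convert each endpoint to a unit vector on the sphere (x = cos φ cos λ, y = cos φ sin λ, z = sin φ).
The central angle between the endpoints is δ = arccos(p₁·p₂) ≈ 0.634 rad (36.3°).
Interpolate at f = 5/8 with slerp weights a = sin((1−f)δ)/sin δ ≈ 0.398, b = sin(fδ)/sin δ ≈ 0.652.
p = a·p₁ + b·p₂ ≈ (0.935, 0.102, 0.339); φ = arcsin(p_z) ≈ 19.83°, λ = atan2(p_y, p_x) ≈ 6.25°.

≈ 20°N, 6°E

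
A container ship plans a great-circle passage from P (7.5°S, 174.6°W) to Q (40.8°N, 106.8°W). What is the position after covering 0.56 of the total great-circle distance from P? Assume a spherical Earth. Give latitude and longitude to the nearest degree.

≈ (23°N, 142°W)

Write both endpoints as unit vectors p₁, p₂ with components (cos φ cos λ, cos φ sin λ, sin φ).
The central angle between the endpoints is δ = arccos(p₁·p₂) ≈ 1.371 rad (78.6°).
Interpolate at f = 0.56 with slerp weights a = sin((1−f)δ)/sin δ ≈ 0.579, b = sin(fδ)/sin δ ≈ 0.709.
p = a·p₁ + b·p₂ ≈ (-0.726, -0.568, 0.388); φ = arcsin(p_z) ≈ 22.80°, λ = atan2(p_y, p_x) ≈ -142.00°.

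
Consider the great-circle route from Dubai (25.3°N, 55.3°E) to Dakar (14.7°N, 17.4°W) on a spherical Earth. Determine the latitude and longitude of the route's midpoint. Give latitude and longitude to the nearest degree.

Convert each endpoint to a unit vector on the sphere (x = cos φ cos λ, y = cos φ sin λ, z = sin φ).
The central angle between the endpoints is δ = arccos(p₁·p₂) ≈ 1.193 rad (68.4°).
Interpolate at f = 1/2 with slerp weights a = sin((1−f)δ)/sin δ ≈ 0.604, b = sin(fδ)/sin δ ≈ 0.604.
p = a·p₁ + b·p₂ ≈ (0.869, 0.274, 0.412); φ = arcsin(p_z) ≈ 24.31°, λ = atan2(p_y, p_x) ≈ 17.53°.

≈ 24°N, 18°E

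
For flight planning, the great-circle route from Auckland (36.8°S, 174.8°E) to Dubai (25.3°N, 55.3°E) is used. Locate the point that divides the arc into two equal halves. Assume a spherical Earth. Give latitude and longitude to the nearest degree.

≈ 11°S, 109°E

Convert each endpoint to a unit vector on the sphere (x = cos φ cos λ, y = cos φ sin λ, z = sin φ).
The central angle between the endpoints is δ = arccos(p₁·p₂) ≈ 2.230 rad (127.8°).
Interpolate at f = 1/2 with slerp weights a = sin((1−f)δ)/sin δ ≈ 1.136, b = sin(fδ)/sin δ ≈ 1.136.
p = a·p₁ + b·p₂ ≈ (-0.321, 0.927, -0.195); φ = arcsin(p_z) ≈ -11.24°, λ = atan2(p_y, p_x) ≈ 109.12°.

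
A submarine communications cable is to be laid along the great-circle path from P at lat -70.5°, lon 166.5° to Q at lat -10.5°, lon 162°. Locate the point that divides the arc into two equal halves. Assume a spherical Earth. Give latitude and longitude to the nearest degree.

Convert each endpoint to a unit vector on the sphere (x = cos φ cos λ, y = cos φ sin λ, z = sin φ).
The central angle between the endpoints is δ = arccos(p₁·p₂) ≈ 1.048 rad (60.1°).
Interpolate at f = 1/2 with slerp weights a = sin((1−f)δ)/sin δ ≈ 0.578, b = sin(fδ)/sin δ ≈ 0.578.
p = a·p₁ + b·p₂ ≈ (-0.728, 0.220, -0.650); φ = arcsin(p_z) ≈ -40.52°, λ = atan2(p_y, p_x) ≈ 163.14°.

≈ lat -41°, lon 163°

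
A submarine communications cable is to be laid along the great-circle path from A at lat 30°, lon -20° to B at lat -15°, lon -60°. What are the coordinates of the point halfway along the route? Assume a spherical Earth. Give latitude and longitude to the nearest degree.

From cos δ = sin φ₁ sin φ₂ + cos φ₁ cos φ₂ cos Δλ, the central angle is δ ≈ 1.034 rad (59.2°).
Interpolate at f = 1/2 with slerp weights a = sin((1−f)δ)/sin δ ≈ 0.575, b = sin(fδ)/sin δ ≈ 0.575.
p = a·p₁ + b·p₂ ≈ (0.746, -0.652, 0.139); φ = arcsin(p_z) ≈ 7.97°, λ = atan2(p_y, p_x) ≈ -41.14°.

≈ lat 8°, lon -41°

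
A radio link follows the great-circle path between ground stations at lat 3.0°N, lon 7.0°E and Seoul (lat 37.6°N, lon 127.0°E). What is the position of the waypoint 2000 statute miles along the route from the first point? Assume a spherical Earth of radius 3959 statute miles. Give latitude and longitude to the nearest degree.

≈ lat 22°N, lon 30°E

Write both endpoints as unit vectors p₁, p₂ with components (cos φ cos λ, cos φ sin λ, sin φ).
The central angle between the endpoints is δ = arccos(p₁·p₂) ≈ 1.943 rad (111.3°). The total great-circle distance is δ·R ≈ 1.943 × 3959 ≈ 7692 mi, so the target fraction is f = 2000/7692 ≈ 0.260.
Interpolate at f ≈ 0.260 with slerp weights a = sin((1−f)δ)/sin δ ≈ 1.064, b = sin(fδ)/sin δ ≈ 0.520.
p = a·p₁ + b·p₂ ≈ (0.807, 0.458, 0.373); φ = arcsin(p_z) ≈ 21.88°, λ = atan2(p_y, p_x) ≈ 29.59°.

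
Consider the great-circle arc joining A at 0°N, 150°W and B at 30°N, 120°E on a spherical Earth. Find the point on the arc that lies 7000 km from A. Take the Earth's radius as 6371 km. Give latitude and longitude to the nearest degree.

≈ 26°N, 151°E

Write both endpoints as unit vectors p₁, p₂ with components (cos φ cos λ, cos φ sin λ, sin φ).
The central angle between the endpoints is δ = arccos(p₁·p₂) ≈ 1.571 rad (90.0°). The total great-circle distance is δ·R ≈ 1.571 × 6371 ≈ 10008 km, so the target fraction is f = 7000/10008 ≈ 0.699.
Interpolate at f ≈ 0.699 with slerp weights a = sin((1−f)δ)/sin δ ≈ 0.455, b = sin(fδ)/sin δ ≈ 0.891.
p = a·p₁ + b·p₂ ≈ (-0.779, 0.441, 0.445); φ = arcsin(p_z) ≈ 26.44°, λ = atan2(p_y, p_x) ≈ 150.52°.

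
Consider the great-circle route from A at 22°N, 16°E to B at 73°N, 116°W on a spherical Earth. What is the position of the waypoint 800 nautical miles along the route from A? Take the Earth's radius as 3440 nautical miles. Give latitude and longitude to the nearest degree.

The haversine formula gives a central angle δ ≈ 1.393 rad (79.8°) between the endpoints. The total great-circle distance is δ·R ≈ 1.393 × 3440 ≈ 4792 nmi, so the target fraction is f = 800/4792 ≈ 0.167.
Interpolate at f ≈ 0.167 with slerp weights a = sin((1−f)δ)/sin δ ≈ 0.932, b = sin(fδ)/sin δ ≈ 0.234.
p = a·p₁ + b·p₂ ≈ (0.800, 0.177, 0.573); φ = arcsin(p_z) ≈ 34.96°, λ = atan2(p_y, p_x) ≈ 12.44°.

≈ 35°N, 12°E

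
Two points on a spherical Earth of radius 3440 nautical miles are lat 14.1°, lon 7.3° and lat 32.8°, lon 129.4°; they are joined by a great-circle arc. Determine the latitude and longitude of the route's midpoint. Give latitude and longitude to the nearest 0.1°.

≈ lat 41.6°, lon 61.0°

Write both endpoints as unit vectors p₁, p₂ with components (cos φ cos λ, cos φ sin λ, sin φ).
The central angle between the endpoints is δ = arccos(p₁·p₂) ≈ 1.877 rad (107.5°).
Interpolate at f = 1/2 with slerp weights a = sin((1−f)δ)/sin δ ≈ 0.846, b = sin(fδ)/sin δ ≈ 0.846.
p = a·p₁ + b·p₂ ≈ (0.362, 0.654, 0.664); φ = arcsin(p_z) ≈ 41.63°, λ = atan2(p_y, p_x) ≈ 60.99°.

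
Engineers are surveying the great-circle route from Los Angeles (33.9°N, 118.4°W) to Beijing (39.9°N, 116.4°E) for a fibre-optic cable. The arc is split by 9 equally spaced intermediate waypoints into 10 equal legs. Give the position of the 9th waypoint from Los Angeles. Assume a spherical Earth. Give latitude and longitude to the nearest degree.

≈ 46°N, 125°E

Write both endpoints as unit vectors p₁, p₂ with components (cos φ cos λ, cos φ sin λ, sin φ).
The central angle between the endpoints is δ = arccos(p₁·p₂) ≈ 1.580 rad (90.5°).
Interpolate at f = 9/10 with slerp weights a = sin((1−f)δ)/sin δ ≈ 0.157, b = sin(fδ)/sin δ ≈ 0.989.
p = a·p₁ + b·p₂ ≈ (-0.399, 0.565, 0.722); φ = arcsin(p_z) ≈ 46.23°, λ = atan2(p_y, p_x) ≈ 125.28°.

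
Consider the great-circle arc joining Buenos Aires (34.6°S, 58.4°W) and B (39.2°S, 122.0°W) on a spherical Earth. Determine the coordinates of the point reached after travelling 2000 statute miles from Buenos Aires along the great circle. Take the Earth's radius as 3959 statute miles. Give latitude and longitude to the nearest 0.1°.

Convert each endpoint to a unit vector on the sphere (x = cos φ cos λ, y = cos φ sin λ, z = sin φ).
The central angle between the endpoints is δ = arccos(p₁·p₂) ≈ 0.873 rad (50.0°). The total great-circle distance is δ·R ≈ 0.873 × 3959 ≈ 3456 mi, so the target fraction is f = 2000/3456 ≈ 0.579.
Interpolate at f ≈ 0.579 with slerp weights a = sin((1−f)δ)/sin δ ≈ 0.469, b = sin(fδ)/sin δ ≈ 0.632.
p = a·p₁ + b·p₂ ≈ (-0.057, -0.744, -0.666); φ = arcsin(p_z) ≈ -41.73°, λ = atan2(p_y, p_x) ≈ -94.38°.

≈ (41.7°S, 94.4°W)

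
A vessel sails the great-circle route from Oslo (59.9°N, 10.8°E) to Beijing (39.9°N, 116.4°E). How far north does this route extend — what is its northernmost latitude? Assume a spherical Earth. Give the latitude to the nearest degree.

≈ 65°N

The great circle lies in the plane with unit normal n̂ = (p₁ × p₂)/|p₁ × p₂|.
Here n̂_z ≈ +0.415; the vertex latitude is φ_max = arccos|n̂_z| ≈ 65.5°.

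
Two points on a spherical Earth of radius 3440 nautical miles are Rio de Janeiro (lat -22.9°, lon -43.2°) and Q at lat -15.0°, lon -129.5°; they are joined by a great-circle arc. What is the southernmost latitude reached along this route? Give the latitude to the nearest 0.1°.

≈ -25.9°

The great circle lies in the plane with unit normal n̂ = (p₁ × p₂)/|p₁ × p₂|.
Here n̂_z ≈ -0.899; the vertex latitude is φ_max = arccos|n̂_z| ≈ 25.9°.
Check via Clairaut: cos φ_max = |cos φ₁| · sin C = cos(22.9°)·sin(102.5°) ≈ 0.899, again giving ≈ 25.9°.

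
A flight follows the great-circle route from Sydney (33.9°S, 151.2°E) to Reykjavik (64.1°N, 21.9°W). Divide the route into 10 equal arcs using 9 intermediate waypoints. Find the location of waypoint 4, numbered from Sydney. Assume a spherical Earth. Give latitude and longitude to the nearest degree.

≈ 26°N, 146°E

The haversine formula gives a central angle δ ≈ 2.609 rad (149.5°) between the endpoints.
Interpolate at f = 4/10 with slerp weights a = sin((1−f)δ)/sin δ ≈ 1.970, b = sin(fδ)/sin δ ≈ 1.703.
p = a·p₁ + b·p₂ ≈ (-0.743, 0.510, 0.433); φ = arcsin(p_z) ≈ 25.66°, λ = atan2(p_y, p_x) ≈ 145.51°.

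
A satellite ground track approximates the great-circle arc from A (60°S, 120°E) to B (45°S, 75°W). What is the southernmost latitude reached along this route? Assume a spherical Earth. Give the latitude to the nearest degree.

≈ 85°S

The great circle lies in the plane with unit normal n̂ = (p₁ × p₂)/|p₁ × p₂|.
Here n̂_z ≈ +0.095; the vertex latitude is φ_max = arccos|n̂_z| ≈ 84.5°.
Check via Clairaut: cos φ_max = |cos φ₁| · sin C = cos(60.0°)·sin(169.0°) ≈ 0.095, again giving ≈ 84.5°.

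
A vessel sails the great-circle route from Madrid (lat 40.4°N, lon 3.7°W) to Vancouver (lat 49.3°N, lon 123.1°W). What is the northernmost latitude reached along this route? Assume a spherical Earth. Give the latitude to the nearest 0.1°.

≈ 63.5°N

The great circle lies in the plane with unit normal n̂ = (p₁ × p₂)/|p₁ × p₂|.
Here n̂_z ≈ -0.447; the vertex latitude is φ_max = arccos|n̂_z| ≈ 63.5°.
Check via Clairaut: cos φ_max = |cos φ₁| · sin C = cos(40.4°)·sin(35.9°) ≈ 0.447, again giving ≈ 63.5°.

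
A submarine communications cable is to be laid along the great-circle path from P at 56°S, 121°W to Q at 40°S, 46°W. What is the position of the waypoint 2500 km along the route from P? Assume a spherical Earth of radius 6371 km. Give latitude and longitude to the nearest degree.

From cos δ = sin φ₁ sin φ₂ + cos φ₁ cos φ₂ cos Δλ, the central angle is δ ≈ 0.871 rad (49.9°). The total great-circle distance is δ·R ≈ 0.871 × 6371 ≈ 5552 km, so the target fraction is f = 2500/5552 ≈ 0.450.
Interpolate at f ≈ 0.450 with slerp weights a = sin((1−f)δ)/sin δ ≈ 0.602, b = sin(fδ)/sin δ ≈ 0.500.
p = a·p₁ + b·p₂ ≈ (0.092, -0.564, -0.821); φ = arcsin(p_z) ≈ -55.14°, λ = atan2(p_y, p_x) ≈ -80.69°.

≈ 55°S, 81°W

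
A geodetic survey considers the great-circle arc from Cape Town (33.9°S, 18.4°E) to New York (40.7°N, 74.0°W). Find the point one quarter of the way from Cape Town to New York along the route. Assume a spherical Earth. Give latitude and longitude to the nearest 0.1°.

The haversine formula gives a central angle δ ≈ 1.971 rad (113.0°) between the endpoints.
Interpolate at f = 1/4 with slerp weights a = sin((1−f)δ)/sin δ ≈ 1.081, b = sin(fδ)/sin δ ≈ 0.514.
p = a·p₁ + b·p₂ ≈ (0.959, -0.091, -0.268); φ = arcsin(p_z) ≈ -15.55°, λ = atan2(p_y, p_x) ≈ -5.43°.

≈ 15.5°S, 5.4°W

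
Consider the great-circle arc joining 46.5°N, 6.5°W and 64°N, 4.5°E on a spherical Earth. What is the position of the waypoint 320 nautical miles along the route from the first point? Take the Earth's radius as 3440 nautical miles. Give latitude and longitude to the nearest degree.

≈ 52°N, 4°W

Convert each endpoint to a unit vector on the sphere (x = cos φ cos λ, y = cos φ sin λ, z = sin φ).
The central angle between the endpoints is δ = arccos(p₁·p₂) ≈ 0.323 rad (18.5°). The total great-circle distance is δ·R ≈ 0.323 × 3440 ≈ 1112 nmi, so the target fraction is f = 320/1112 ≈ 0.288.
Interpolate at f ≈ 0.288 with slerp weights a = sin((1−f)δ)/sin δ ≈ 0.718, b = sin(fδ)/sin δ ≈ 0.292.
p = a·p₁ + b·p₂ ≈ (0.619, -0.046, 0.784); φ = arcsin(p_z) ≈ 51.62°, λ = atan2(p_y, p_x) ≈ -4.24°.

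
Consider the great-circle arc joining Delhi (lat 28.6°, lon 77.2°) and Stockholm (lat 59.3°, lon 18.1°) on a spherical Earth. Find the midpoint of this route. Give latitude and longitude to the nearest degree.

≈ lat 48°, lon 56°

Write both endpoints as unit vectors p₁, p₂ with components (cos φ cos λ, cos φ sin λ, sin φ).
The central angle between the endpoints is δ = arccos(p₁·p₂) ≈ 0.874 rad (50.1°).
Interpolate at f = 1/2 with slerp weights a = sin((1−f)δ)/sin δ ≈ 0.552, b = sin(fδ)/sin δ ≈ 0.552.
p = a·p₁ + b·p₂ ≈ (0.375, 0.560, 0.739); φ = arcsin(p_z) ≈ 47.62°, λ = atan2(p_y, p_x) ≈ 56.18°.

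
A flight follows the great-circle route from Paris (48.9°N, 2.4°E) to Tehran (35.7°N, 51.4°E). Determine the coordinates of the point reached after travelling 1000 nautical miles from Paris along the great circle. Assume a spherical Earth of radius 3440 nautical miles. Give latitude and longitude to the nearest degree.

≈ (46°N, 27°E)

Write both endpoints as unit vectors p₁, p₂ with components (cos φ cos λ, cos φ sin λ, sin φ).
The central angle between the endpoints is δ = arccos(p₁·p₂) ≈ 0.660 rad (37.8°). The total great-circle distance is δ·R ≈ 0.660 × 3440 ≈ 2271 nmi, so the target fraction is f = 1000/2271 ≈ 0.440.
Interpolate at f ≈ 0.440 with slerp weights a = sin((1−f)δ)/sin δ ≈ 0.589, b = sin(fδ)/sin δ ≈ 0.467.
p = a·p₁ + b·p₂ ≈ (0.624, 0.313, 0.716); φ = arcsin(p_z) ≈ 45.76°, λ = atan2(p_y, p_x) ≈ 26.65°.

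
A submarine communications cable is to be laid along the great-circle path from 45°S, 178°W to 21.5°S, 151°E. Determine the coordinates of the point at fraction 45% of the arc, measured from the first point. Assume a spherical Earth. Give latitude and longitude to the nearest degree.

Convert each endpoint to a unit vector on the sphere (x = cos φ cos λ, y = cos φ sin λ, z = sin φ).
The central angle between the endpoints is δ = arccos(p₁·p₂) ≈ 0.604 rad (34.6°).
Interpolate at f = 0.45 with slerp weights a = sin((1−f)δ)/sin δ ≈ 0.574, b = sin(fδ)/sin δ ≈ 0.473.
p = a·p₁ + b·p₂ ≈ (-0.790, 0.199, -0.579); φ = arcsin(p_z) ≈ -35.40°, λ = atan2(p_y, p_x) ≈ 165.87°.

≈ 35°S, 166°E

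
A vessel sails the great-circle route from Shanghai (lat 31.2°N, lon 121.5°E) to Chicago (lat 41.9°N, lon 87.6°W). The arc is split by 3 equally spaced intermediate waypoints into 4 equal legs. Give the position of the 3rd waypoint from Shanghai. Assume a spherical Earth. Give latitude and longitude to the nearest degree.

≈ lat 63°N, lon 112°W

Write both endpoints as unit vectors p₁, p₂ with components (cos φ cos λ, cos φ sin λ, sin φ).
The central angle between the endpoints is δ = arccos(p₁·p₂) ≈ 1.783 rad (102.1°).
Interpolate at f = 3/4 with slerp weights a = sin((1−f)δ)/sin δ ≈ 0.441, b = sin(fδ)/sin δ ≈ 0.995.
p = a·p₁ + b·p₂ ≈ (-0.166, -0.418, 0.893); φ = arcsin(p_z) ≈ 63.25°, λ = atan2(p_y, p_x) ≈ -111.65°.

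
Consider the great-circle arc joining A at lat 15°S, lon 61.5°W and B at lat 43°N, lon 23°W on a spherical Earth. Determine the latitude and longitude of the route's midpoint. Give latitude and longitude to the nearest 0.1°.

Convert each endpoint to a unit vector on the sphere (x = cos φ cos λ, y = cos φ sin λ, z = sin φ).
The central angle between the endpoints is δ = arccos(p₁·p₂) ≈ 1.185 rad (67.9°).
Interpolate at f = 1/2 with slerp weights a = sin((1−f)δ)/sin δ ≈ 0.603, b = sin(fδ)/sin δ ≈ 0.603.
p = a·p₁ + b·p₂ ≈ (0.684, -0.684, 0.255); φ = arcsin(p_z) ≈ 14.78°, λ = atan2(p_y, p_x) ≈ -45.01°.

≈ lat 14.8°N, lon 45.0°W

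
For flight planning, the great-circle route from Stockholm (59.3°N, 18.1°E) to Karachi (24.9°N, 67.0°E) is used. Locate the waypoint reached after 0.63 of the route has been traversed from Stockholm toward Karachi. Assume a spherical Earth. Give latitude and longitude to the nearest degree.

Write both endpoints as unit vectors p₁, p₂ with components (cos φ cos λ, cos φ sin λ, sin φ).
The central angle between the endpoints is δ = arccos(p₁·p₂) ≈ 0.841 rad (48.2°).
Interpolate at f = 0.63 with slerp weights a = sin((1−f)δ)/sin δ ≈ 0.411, b = sin(fδ)/sin δ ≈ 0.678.
p = a·p₁ + b·p₂ ≈ (0.440, 0.631, 0.639); φ = arcsin(p_z) ≈ 39.70°, λ = atan2(p_y, p_x) ≈ 55.15°.

≈ (40°N, 55°E)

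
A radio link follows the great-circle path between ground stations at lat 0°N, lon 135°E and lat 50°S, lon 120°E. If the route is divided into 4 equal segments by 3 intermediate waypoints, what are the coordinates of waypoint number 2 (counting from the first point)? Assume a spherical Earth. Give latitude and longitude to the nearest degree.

≈ lat 25°S, lon 129°E

The haversine formula gives a central angle δ ≈ 0.901 rad (51.6°) between the endpoints.
Interpolate at f = 2/4 with slerp weights a = sin((1−f)δ)/sin δ ≈ 0.555, b = sin(fδ)/sin δ ≈ 0.555.
p = a·p₁ + b·p₂ ≈ (-0.571, 0.702, -0.425); φ = arcsin(p_z) ≈ -25.18°, λ = atan2(p_y, p_x) ≈ 129.14°.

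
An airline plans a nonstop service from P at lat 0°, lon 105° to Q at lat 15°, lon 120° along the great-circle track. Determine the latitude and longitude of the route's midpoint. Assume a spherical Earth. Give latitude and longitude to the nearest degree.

From cos δ = sin φ₁ sin φ₂ + cos φ₁ cos φ₂ cos Δλ, the central angle is δ ≈ 0.368 rad (21.1°).
Interpolate at f = 1/2 with slerp weights a = sin((1−f)δ)/sin δ ≈ 0.509, b = sin(fδ)/sin δ ≈ 0.509.
p = a·p₁ + b·p₂ ≈ (-0.377, 0.917, 0.132); φ = arcsin(p_z) ≈ 7.56°, λ = atan2(p_y, p_x) ≈ 112.37°.

≈ lat 8°, lon 112°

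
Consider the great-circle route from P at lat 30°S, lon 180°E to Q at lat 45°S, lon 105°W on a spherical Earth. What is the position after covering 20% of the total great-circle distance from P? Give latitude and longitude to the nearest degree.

Convert each endpoint to a unit vector on the sphere (x = cos φ cos λ, y = cos φ sin λ, z = sin φ).
The central angle between the endpoints is δ = arccos(p₁·p₂) ≈ 1.033 rad (59.2°).
Interpolate at f = 0.20 with slerp weights a = sin((1−f)δ)/sin δ ≈ 0.856, b = sin(fδ)/sin δ ≈ 0.239.
p = a·p₁ + b·p₂ ≈ (-0.785, -0.163, -0.597); φ = arcsin(p_z) ≈ -36.66°, λ = atan2(p_y, p_x) ≈ -168.26°.

≈ lat 37°S, lon 168°W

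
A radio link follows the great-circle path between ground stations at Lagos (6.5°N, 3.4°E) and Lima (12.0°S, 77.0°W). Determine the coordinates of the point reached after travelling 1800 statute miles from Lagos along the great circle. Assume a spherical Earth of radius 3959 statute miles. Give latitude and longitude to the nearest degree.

Convert each endpoint to a unit vector on the sphere (x = cos φ cos λ, y = cos φ sin λ, z = sin φ).
The central angle between the endpoints is δ = arccos(p₁·p₂) ≈ 1.432 rad (82.0°). The total great-circle distance is δ·R ≈ 1.432 × 3959 ≈ 5669 mi, so the target fraction is f = 1800/5669 ≈ 0.318.
Interpolate at f ≈ 0.318 with slerp weights a = sin((1−f)δ)/sin δ ≈ 0.837, b = sin(fδ)/sin δ ≈ 0.443.
p = a·p₁ + b·p₂ ≈ (0.928, -0.373, 0.003); φ = arcsin(p_z) ≈ 0.15°, λ = atan2(p_y, p_x) ≈ -21.92°.

≈ 0°N, 22°W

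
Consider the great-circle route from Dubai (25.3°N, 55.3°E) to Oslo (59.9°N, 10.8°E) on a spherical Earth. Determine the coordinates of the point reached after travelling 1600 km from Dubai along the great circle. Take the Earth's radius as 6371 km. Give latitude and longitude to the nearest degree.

≈ 38°N, 47°E

The haversine formula gives a central angle δ ≈ 0.805 rad (46.1°) between the endpoints. The total great-circle distance is δ·R ≈ 0.805 × 6371 ≈ 5129 km, so the target fraction is f = 1600/5129 ≈ 0.312.
Interpolate at f ≈ 0.312 with slerp weights a = sin((1−f)δ)/sin δ ≈ 0.730, b = sin(fδ)/sin δ ≈ 0.345.
p = a·p₁ + b·p₂ ≈ (0.545, 0.575, 0.610); φ = arcsin(p_z) ≈ 37.60°, λ = atan2(p_y, p_x) ≈ 46.50°.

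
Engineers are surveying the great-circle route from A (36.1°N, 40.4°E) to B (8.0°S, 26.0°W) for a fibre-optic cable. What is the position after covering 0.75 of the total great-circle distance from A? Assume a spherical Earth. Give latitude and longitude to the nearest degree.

From cos δ = sin φ₁ sin φ₂ + cos φ₁ cos φ₂ cos Δλ, the central angle is δ ≈ 1.330 rad (76.2°).
Interpolate at f = 0.75 with slerp weights a = sin((1−f)δ)/sin δ ≈ 0.336, b = sin(fδ)/sin δ ≈ 0.865.
p = a·p₁ + b·p₂ ≈ (0.977, -0.200, 0.078); φ = arcsin(p_z) ≈ 4.45°, λ = atan2(p_y, p_x) ≈ -11.54°.

≈ (4°N, 12°W)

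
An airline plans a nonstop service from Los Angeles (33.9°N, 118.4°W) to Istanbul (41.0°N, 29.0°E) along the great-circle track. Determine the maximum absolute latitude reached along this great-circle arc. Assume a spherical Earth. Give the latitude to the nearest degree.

The great circle lies in the plane with unit normal n̂ = (p₁ × p₂)/|p₁ × p₂|.
Here n̂_z ≈ +0.342; the vertex latitude is φ_max = arccos|n̂_z| ≈ 70.0°.
Check via Clairaut: cos φ_max = |cos φ₁| · sin C = cos(33.9°)·sin(24.3°) ≈ 0.342, again giving ≈ 70.0°.

≈ 70°N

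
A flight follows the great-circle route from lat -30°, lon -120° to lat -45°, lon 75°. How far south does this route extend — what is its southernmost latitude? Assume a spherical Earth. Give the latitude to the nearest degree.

The great circle lies in the plane with unit normal n̂ = (p₁ × p₂)/|p₁ × p₂|.
Here n̂_z ≈ -0.163; the vertex latitude is φ_max = arccos|n̂_z| ≈ 80.6°.

≈ -81°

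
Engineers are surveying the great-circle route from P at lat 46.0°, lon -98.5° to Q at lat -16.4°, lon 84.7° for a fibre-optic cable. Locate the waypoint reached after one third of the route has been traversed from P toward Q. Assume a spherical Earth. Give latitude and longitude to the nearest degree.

≈ lat 82°, lon 120°

Convert each endpoint to a unit vector on the sphere (x = cos φ cos λ, y = cos φ sin λ, z = sin φ).
The central angle between the endpoints is δ = arccos(p₁·p₂) ≈ 2.623 rad (150.3°).
Interpolate at f = 1/3 with slerp weights a = sin((1−f)δ)/sin δ ≈ 1.985, b = sin(fδ)/sin δ ≈ 1.547.
p = a·p₁ + b·p₂ ≈ (-0.067, 0.114, 0.991); φ = arcsin(p_z) ≈ 82.41°, λ = atan2(p_y, p_x) ≈ 120.34°.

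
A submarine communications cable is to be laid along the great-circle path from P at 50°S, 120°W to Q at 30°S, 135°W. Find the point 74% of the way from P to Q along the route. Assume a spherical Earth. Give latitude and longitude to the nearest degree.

≈ 35°S, 132°W

Write both endpoints as unit vectors p₁, p₂ with components (cos φ cos λ, cos φ sin λ, sin φ).
The central angle between the endpoints is δ = arccos(p₁·p₂) ≈ 0.401 rad (23.0°).
Interpolate at f = 0.74 with slerp weights a = sin((1−f)δ)/sin δ ≈ 0.267, b = sin(fδ)/sin δ ≈ 0.749.
p = a·p₁ + b·p₂ ≈ (-0.544, -0.607, -0.579); φ = arcsin(p_z) ≈ -35.37°, λ = atan2(p_y, p_x) ≈ -131.88°.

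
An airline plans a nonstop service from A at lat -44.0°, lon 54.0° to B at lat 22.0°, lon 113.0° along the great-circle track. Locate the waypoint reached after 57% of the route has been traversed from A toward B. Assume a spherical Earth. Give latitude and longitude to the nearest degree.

From cos δ = sin φ₁ sin φ₂ + cos φ₁ cos φ₂ cos Δλ, the central angle is δ ≈ 1.487 rad (85.2°).
Interpolate at f = 0.57 with slerp weights a = sin((1−f)δ)/sin δ ≈ 0.599, b = sin(fδ)/sin δ ≈ 0.752.
p = a·p₁ + b·p₂ ≈ (-0.019, 0.991, -0.134); φ = arcsin(p_z) ≈ -7.71°, λ = atan2(p_y, p_x) ≈ 91.12°.

≈ lat -8°, lon 91°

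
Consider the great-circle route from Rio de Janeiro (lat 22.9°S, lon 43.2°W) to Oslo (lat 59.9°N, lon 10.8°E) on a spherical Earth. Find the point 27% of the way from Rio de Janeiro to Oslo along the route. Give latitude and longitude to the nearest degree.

The haversine formula gives a central angle δ ≈ 1.636 rad (93.7°) between the endpoints.
Interpolate at f = 0.27 with slerp weights a = sin((1−f)δ)/sin δ ≈ 0.932, b = sin(fδ)/sin δ ≈ 0.428.
p = a·p₁ + b·p₂ ≈ (0.837, -0.547, 0.008); φ = arcsin(p_z) ≈ 0.46°, λ = atan2(p_y, p_x) ≈ -33.19°.

≈ lat 0°N, lon 33°W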